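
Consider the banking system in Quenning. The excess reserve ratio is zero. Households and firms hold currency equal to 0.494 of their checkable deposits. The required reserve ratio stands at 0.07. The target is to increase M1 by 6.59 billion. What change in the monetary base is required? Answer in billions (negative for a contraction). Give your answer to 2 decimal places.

2.49 billion

The money multiplier is m = (1 + c) / (rr + c) = (1 + 0.494) / (0.07 + 0.494) ≈ 2.6489.
ΔMB = ΔM / m = (+6.59) / 2.6489 ≈ 2.4878 billion.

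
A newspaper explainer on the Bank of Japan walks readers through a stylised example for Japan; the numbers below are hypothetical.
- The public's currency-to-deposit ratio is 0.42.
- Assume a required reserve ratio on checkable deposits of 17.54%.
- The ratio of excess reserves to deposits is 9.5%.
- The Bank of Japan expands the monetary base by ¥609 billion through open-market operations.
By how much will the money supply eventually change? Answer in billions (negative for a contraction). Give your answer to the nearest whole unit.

The money multiplier is m = (1 + c) / (rr + e + c) = (1 + 0.42) / (0.1754 + 0.095 + 0.42) ≈ 2.0568.
The purchase adds 609 billion of base, so ΔM = m × ΔMB = 2.0568 × (+609) = 1252.5912 billion.

¥1253 billion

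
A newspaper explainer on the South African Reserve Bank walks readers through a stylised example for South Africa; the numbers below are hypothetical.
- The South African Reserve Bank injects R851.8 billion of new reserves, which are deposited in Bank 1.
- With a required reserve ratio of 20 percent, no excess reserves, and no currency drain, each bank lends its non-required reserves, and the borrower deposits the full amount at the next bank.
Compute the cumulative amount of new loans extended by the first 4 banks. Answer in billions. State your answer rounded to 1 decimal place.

Bank i lends (1 − rr)^i of the original deposit: Bank 1 lends 851.8·0.8000 = 681.4400, Bank 2 lends 851.8·0.8000² = 545.1520, and so on.
Summing a geometric series: total = 851.8·[0.8000·(1 − 0.8000^4) / (1 − 0.8000)] ≈ 2011.6109 billion.

R2011.6 billion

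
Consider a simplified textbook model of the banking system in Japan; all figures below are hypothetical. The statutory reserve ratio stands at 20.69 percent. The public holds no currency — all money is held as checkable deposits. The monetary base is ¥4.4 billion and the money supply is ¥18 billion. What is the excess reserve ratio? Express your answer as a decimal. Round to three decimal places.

Using m = M/MB = 18/4.4 ≈ 4.090909. Since m = (1 + c)/(c + rr + e), the denominator satisfies c + rr + e = (1 + c)/m = (1 + 0) / 4.090909 ≈ 0.244444.
With c = 0 and rr = 0.2069, the excess reserve ratio is 0.244444 − 0 − 0.2069 = 0.037544.

0.038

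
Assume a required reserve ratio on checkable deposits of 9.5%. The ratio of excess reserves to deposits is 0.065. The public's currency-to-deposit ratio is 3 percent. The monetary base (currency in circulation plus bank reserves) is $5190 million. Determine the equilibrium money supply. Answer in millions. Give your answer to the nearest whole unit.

The money multiplier is m = (1 + c) / (rr + e + c) = (1 + 0.03) / (0.095 + 0.065 + 0.03) ≈ 5.42105.
So M = m × MB = 5.42105 × 5190 = 28135.2495 million.

$28135 million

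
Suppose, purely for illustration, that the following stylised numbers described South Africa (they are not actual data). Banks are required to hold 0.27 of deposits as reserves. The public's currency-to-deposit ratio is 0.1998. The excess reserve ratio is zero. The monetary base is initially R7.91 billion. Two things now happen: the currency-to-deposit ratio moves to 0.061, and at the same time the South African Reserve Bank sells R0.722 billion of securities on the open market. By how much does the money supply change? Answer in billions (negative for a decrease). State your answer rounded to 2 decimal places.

R2.84 billion

Before: m₁ = (1 + 0.1998) / (0.27 + 0.1998) ≈ 2.5539, MB₁ = 7.91, so M₁ = 2.5539 × 7.91 ≈ 20.2013 billion.
After: m₂ = (1 + 0.061) / (0.27 + 0.061) ≈ 3.2054, MB₂ = 7.91 − 0.722 = 7.188, so M₂ = 3.2054 × 7.188 ≈ 23.0404 billion.
ΔM = M₂ − M₁ = 23.0404 − 20.2013 = 2.8391 billion.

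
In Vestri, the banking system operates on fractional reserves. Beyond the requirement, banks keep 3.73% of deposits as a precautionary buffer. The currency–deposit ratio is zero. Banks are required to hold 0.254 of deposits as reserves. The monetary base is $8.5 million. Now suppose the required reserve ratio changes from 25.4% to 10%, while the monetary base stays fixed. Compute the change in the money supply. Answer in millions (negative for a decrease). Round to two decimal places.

Initially m₁ = 1 / (0.254 + 0.0373) ≈ 3.4329, so M₁ = 3.4329 × 8.5 ≈ 29.1797 million.
After the change m₂ = 1 / (0.1 + 0.0373) ≈ 7.2833, so M₂ = 7.2833 × 8.5 ≈ 61.908 million.
ΔM = M₂ − M₁ = 61.908 − 29.1797 = 32.7283 million.

$32.73 million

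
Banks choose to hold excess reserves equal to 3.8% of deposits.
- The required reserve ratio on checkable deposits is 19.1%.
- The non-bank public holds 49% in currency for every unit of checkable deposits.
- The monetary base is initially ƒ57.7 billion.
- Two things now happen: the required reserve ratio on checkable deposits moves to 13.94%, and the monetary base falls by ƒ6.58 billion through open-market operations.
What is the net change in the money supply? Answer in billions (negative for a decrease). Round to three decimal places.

-5.445 billion

Before: m₁ = (1 + 0.49) / (0.191 + 0.038 + 0.49) ≈ 2.072323, MB₁ = 57.7, so M₁ = 2.072323 × 57.7 ≈ 119.573 billion.
After: m₂ = (1 + 0.49) / (0.1394 + 0.038 + 0.49) ≈ 2.232544, MB₂ = 57.7 − 6.58 = 51.12, so M₂ = 2.232544 × 51.12 ≈ 114.1276 billion.
ΔM = M₂ − M₁ = 114.1276 − 119.573 = -5.4454 billion.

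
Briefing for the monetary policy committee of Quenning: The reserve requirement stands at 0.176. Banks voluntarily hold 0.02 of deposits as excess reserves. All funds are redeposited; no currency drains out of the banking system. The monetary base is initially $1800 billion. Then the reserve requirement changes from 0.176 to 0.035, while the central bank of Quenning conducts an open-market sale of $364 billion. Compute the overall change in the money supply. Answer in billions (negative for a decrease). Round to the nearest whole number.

$16925 billion

Before: m₁ = 1 / (0.176 + 0.02) ≈ 5.10204, MB₁ = 1800, so M₁ = 5.10204 × 1800 = 9183.672 billion.
After: m₂ = 1 / (0.035 + 0.02) ≈ 18.18182, MB₂ = 1800 − 364 = 1436, so M₂ = 18.18182 × 1436 ≈ 26109.0935 billion.
ΔM = M₂ − M₁ = 26109.0935 − 9183.672 = 16925.4215 billion.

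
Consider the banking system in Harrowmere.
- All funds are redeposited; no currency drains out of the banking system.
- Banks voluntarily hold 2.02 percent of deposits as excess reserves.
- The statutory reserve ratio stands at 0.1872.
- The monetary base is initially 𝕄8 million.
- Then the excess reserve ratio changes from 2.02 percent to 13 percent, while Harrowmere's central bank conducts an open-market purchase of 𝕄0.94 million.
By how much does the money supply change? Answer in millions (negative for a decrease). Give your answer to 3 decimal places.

Before: m₁ = 1 / (0.1872 + 0.0202) ≈ 4.82160, MB₁ = 8, so M₁ = 4.82160 × 8 = 38.5728 million.
After: m₂ = 1 / (0.1872 + 0.13) ≈ 3.15259, MB₂ = 8 + 0.94 = 8.94, so M₂ = 3.15259 × 8.94 ≈ 28.1842 million.
ΔM = M₂ − M₁ = 28.1842 − 38.5728 = -10.3886 million.

-10.389 million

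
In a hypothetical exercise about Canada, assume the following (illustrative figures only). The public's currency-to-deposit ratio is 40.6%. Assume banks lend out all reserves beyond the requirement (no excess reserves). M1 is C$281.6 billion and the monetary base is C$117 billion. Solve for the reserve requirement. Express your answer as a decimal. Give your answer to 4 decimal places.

Using m = M/MB = 281.6/117 ≈ 2.406838. Since m = (1 + c)/(c + rr + e), the denominator satisfies c + rr + e = (1 + c)/m = (1 + 0.406) / 2.406838 ≈ 0.584169.
With c = 0.406 and e = 0, the reserve requirement is 0.584169 − 0.406 − 0 = 0.178169.

0.1782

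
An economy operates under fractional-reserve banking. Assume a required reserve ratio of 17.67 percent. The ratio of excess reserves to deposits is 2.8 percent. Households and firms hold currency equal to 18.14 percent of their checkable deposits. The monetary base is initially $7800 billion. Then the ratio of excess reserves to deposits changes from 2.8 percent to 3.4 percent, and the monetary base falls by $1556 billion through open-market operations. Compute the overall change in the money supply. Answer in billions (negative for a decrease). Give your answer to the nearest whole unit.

-5053 billion

Before: m₁ = (1 + 0.1814) / (0.1767 + 0.028 + 0.1814) ≈ 3.05983, MB₁ = 7800, so M₁ = 3.05983 × 7800 = 23866.674 billion.
After: m₂ = (1 + 0.1814) / (0.1767 + 0.034 + 0.1814) ≈ 3.01301, MB₂ = 7800 − 1556 = 6244, so M₂ = 3.01301 × 6244 ≈ 18813.2344 billion.
ΔM = M₂ − M₁ = 18813.2344 − 23866.674 = -5053.4396 billion.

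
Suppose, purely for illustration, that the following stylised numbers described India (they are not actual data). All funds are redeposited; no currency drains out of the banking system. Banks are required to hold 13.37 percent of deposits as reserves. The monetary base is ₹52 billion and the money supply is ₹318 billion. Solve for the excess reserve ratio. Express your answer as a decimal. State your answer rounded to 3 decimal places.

Using m = M/MB = 318/52 ≈ 6.115385. Since m = (1 + c)/(c + rr + e), the denominator satisfies c + rr + e = (1 + c)/m = (1 + 0) / 6.115385 ≈ 0.163522.
With c = 0 and rr = 0.1337, the excess reserve ratio is 0.163522 − 0 − 0.1337 = 0.029822.

0.030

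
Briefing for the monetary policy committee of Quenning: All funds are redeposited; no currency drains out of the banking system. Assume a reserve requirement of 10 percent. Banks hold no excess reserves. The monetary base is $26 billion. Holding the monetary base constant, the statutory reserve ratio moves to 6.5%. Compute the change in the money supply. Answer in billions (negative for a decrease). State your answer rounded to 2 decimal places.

Initially m₁ = 1 / (0.1) = 10, so M₁ = 10 × 26 = 260 billion.
After the change m₂ = 1 / (0.065) ≈ 15.38462, so M₂ = 15.38462 × 26 ≈ 400.0001 billion.
ΔM = M₂ − M₁ = 400.0001 − 260 = 140.0001 billion.

$140.00 billion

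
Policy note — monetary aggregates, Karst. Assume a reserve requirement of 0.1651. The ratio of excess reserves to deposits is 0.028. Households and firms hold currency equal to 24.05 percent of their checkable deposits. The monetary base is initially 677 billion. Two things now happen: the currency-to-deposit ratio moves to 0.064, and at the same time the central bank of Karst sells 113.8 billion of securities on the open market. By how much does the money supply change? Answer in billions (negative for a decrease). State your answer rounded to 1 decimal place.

393.9 billion

Before: m₁ = (1 + 0.2405) / (0.1651 + 0.028 + 0.2405) ≈ 2.86093, MB₁ = 677, so M₁ = 2.86093 × 677 ≈ 1936.8496 billion.
After: m₂ = (1 + 0.064) / (0.1651 + 0.028 + 0.064) ≈ 4.13847, MB₂ = 677 − 113.8 = 563.2, so M₂ = 4.13847 × 563.2 ≈ 2330.7863 billion.
ΔM = M₂ − M₁ = 2330.7863 − 1936.8496 = 393.9367 billion.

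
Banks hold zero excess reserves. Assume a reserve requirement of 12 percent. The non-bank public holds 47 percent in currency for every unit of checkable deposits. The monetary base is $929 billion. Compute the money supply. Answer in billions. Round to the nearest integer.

$2315 billion

The money multiplier is m = (1 + c) / (rr + c) = (1 + 0.47) / (0.12 + 0.47) ≈ 2.4915.
So M = m × MB = 2.4915 × 929 = 2314.6035 billion.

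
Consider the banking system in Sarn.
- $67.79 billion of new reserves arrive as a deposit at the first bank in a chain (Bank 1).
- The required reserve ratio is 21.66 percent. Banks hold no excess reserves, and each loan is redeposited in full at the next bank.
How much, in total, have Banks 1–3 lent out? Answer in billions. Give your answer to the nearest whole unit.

$127 billion

Bank i lends (1 − rr)^i of the original deposit: Bank 1 lends 67.79·0.7834 ≈ 53.1067, Bank 2 lends 67.79·0.7834² ≈ 41.6038, and so on.
Summing a geometric series: total = 67.79·[0.7834·(1 − 0.7834^3) / (1 − 0.7834)] ≈ 127.3029 billion.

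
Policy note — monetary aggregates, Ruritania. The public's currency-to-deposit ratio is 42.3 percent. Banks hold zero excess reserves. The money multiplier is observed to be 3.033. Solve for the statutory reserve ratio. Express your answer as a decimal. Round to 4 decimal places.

0.0462

Using m = 3.033. Since m = (1 + c)/(c + rr + e), the denominator satisfies c + rr + e = (1 + c)/m = (1 + 0.423) / 3.033 ≈ 0.469172.
With c = 0.423 and e = 0, the statutory reserve ratio is 0.469172 − 0.423 − 0 = 0.046172.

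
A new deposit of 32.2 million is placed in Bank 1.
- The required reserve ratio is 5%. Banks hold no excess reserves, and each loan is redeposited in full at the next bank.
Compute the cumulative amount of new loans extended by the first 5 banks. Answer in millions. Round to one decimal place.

Bank i lends (1 − rr)^i of the original deposit: Bank 1 lends 32.2·0.9500 = 30.5900, Bank 2 lends 32.2·0.9500² = 29.0605, and so on.
Summing a geometric series: total = 32.2·[0.9500·(1 − 0.9500^5) / (1 − 0.9500)] ≈ 138.4008 million.

138.4 million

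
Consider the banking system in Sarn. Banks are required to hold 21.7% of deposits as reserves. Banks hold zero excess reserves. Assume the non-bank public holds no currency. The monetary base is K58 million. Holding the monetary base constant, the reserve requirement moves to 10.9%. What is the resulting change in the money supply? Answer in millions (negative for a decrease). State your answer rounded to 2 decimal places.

K264.83 million

Initially m₁ = 1 / (0.217) ≈ 4.60829, so M₁ = 4.60829 × 58 ≈ 267.2808 million.
After the change m₂ = 1 / (0.109) ≈ 9.17431, so M₂ = 9.17431 × 58 ≈ 532.11 million.
ΔM = M₂ − M₁ = 532.11 − 267.2808 = 264.8292 million.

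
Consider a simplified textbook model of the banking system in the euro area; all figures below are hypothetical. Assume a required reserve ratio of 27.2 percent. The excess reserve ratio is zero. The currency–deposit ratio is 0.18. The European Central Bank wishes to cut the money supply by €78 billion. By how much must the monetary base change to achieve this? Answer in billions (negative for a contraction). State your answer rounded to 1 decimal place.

-29.9 billion

The money multiplier is m = (1 + c) / (rr + c) = (1 + 0.18) / (0.272 + 0.18) ≈ 2.6106.
ΔMB = ΔM / m = (−78) / 2.6106 ≈ -29.8782 billion.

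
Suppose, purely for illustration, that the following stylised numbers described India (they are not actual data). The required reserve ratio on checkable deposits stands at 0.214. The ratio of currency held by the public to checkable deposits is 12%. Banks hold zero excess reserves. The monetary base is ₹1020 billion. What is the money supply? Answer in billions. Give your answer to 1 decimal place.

₹3420.4 billion

The money multiplier is m = (1 + c) / (rr + c) = (1 + 0.12) / (0.214 + 0.12) ≈ 3.353293.
So M = m × MB = 3.353293 × 1020 ≈ 3420.3589 billion.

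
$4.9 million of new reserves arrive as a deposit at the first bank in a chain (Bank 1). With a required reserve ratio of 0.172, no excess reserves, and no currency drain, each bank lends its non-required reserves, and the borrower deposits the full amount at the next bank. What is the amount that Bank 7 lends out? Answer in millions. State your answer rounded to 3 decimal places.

$1.307 million

Each bank lends a fraction (1 − rr) = 0.8280 of the deposit it receives, so Bank 7 receives 4.9·0.8280^6 and lends 4.9·0.8280^7 ≈ 1.3074 million.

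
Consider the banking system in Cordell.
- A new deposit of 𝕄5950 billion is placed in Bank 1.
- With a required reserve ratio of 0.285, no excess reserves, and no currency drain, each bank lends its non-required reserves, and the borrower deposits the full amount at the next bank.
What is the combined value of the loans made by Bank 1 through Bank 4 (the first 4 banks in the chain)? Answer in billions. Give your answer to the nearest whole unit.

𝕄11026 billion

Bank i lends (1 − rr)^i of the original deposit: Bank 1 lends 5950·0.7150 = 4254.2500, Bank 2 lends 5950·0.7150² ≈ 3041.7888, and so on.
Summing a geometric series: total = 5950·[0.7150·(1 − 0.7150^4) / (1 − 0.7150)] ≈ 11025.9562 billion.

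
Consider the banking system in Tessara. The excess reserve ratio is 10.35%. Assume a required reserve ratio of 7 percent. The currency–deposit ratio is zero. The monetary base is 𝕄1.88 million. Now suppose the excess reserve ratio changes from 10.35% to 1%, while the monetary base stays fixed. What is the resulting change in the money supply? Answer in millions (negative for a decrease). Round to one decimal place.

Initially m₁ = 1 / (0.07 + 0.1035) ≈ 5.7637, so M₁ = 5.7637 × 1.88 ≈ 10.8358 million.
After the change m₂ = 1 / (0.07 + 0.01) = 12.5, so M₂ = 12.5 × 1.88 = 23.5 million.
ΔM = M₂ − M₁ = 23.5 − 10.8358 = 12.6642 million.

𝕄12.7 million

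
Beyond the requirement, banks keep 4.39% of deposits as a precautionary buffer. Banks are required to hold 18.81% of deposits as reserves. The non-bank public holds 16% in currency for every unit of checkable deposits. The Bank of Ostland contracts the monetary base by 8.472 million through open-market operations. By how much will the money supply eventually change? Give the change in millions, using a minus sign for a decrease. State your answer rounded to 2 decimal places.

The money multiplier is m = (1 + c) / (rr + e + c) = (1 + 0.16) / (0.1881 + 0.0439 + 0.16) ≈ 2.9592.
The sale removes 8.472 million of base, so ΔM = m × ΔMB = 2.9592 × (−8.472) ≈ -25.0703 million.

-25.07 million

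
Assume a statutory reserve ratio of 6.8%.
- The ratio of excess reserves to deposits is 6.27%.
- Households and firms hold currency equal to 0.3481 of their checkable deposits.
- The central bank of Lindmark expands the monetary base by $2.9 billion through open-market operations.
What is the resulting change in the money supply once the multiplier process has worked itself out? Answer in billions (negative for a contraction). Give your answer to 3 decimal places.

The money multiplier is m = (1 + c) / (rr + e + c) = (1 + 0.3481) / (0.068 + 0.0627 + 0.3481) ≈ 2.81558.
The purchase adds 2.9 billion of base, so ΔM = m × ΔMB = 2.81558 × (+2.9) ≈ 8.1652 billion.

$8.165 billion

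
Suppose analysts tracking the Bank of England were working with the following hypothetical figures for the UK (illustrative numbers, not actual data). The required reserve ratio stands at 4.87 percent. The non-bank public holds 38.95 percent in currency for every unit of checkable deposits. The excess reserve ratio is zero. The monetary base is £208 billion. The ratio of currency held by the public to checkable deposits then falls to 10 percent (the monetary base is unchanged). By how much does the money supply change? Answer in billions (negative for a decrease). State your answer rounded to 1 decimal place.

Initially m₁ = (1 + 0.3895) / (0.0487 + 0.3895) ≈ 3.17093, so M₁ = 3.17093 × 208 ≈ 659.5534 billion.
After the change m₂ = (1 + 0.1) / (0.0487 + 0.1) ≈ 7.39744, so M₂ = 7.39744 × 208 ≈ 1538.6675 billion.
ΔM = M₂ − M₁ = 1538.6675 − 659.5534 = 879.1141 billion.

£879.1 billion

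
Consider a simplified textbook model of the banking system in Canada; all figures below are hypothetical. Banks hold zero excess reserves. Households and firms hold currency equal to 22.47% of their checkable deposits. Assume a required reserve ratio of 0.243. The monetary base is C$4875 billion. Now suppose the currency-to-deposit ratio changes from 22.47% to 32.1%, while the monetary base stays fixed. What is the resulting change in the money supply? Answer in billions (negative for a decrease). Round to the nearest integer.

Initially m₁ = (1 + 0.2247) / (0.243 + 0.2247) ≈ 2.61856, so M₁ = 2.61856 × 4875 = 12765.48 billion.
After the change m₂ = (1 + 0.321) / (0.243 + 0.321) ≈ 2.34220, so M₂ = 2.34220 × 4875 = 11418.225 billion.
ΔM = M₂ − M₁ = 11418.225 − 12765.48 = -1347.255 billion.

-1347 billion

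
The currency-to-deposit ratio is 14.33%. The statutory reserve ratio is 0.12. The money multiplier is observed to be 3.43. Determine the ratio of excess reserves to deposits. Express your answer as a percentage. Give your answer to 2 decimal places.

Using m = 3.43. Since m = (1 + c)/(c + rr + e), the denominator satisfies c + rr + e = (1 + c)/m = (1 + 0.1433) / 3.43 ≈ 0.333324.
With c = 0.1433 and rr = 0.12, the ratio of excess reserves to deposits is 0.333324 − 0.1433 − 0.12 = 0.070024.

7.00%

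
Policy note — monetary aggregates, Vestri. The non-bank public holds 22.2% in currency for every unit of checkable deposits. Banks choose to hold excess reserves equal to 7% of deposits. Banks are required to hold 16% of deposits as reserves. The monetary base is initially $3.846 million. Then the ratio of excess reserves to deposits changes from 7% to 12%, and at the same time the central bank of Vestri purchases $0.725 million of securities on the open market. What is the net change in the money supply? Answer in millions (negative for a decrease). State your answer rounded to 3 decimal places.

Before: m₁ = (1 + 0.222) / (0.16 + 0.07 + 0.222) ≈ 2.70354, MB₁ = 3.846, so M₁ = 2.70354 × 3.846 ≈ 10.3978 million.
After: m₂ = (1 + 0.222) / (0.16 + 0.12 + 0.222) ≈ 2.43426, MB₂ = 3.846 + 0.725 = 4.571, so M₂ = 2.43426 × 4.571 ≈ 11.127 million.
ΔM = M₂ − M₁ = 11.127 − 10.3978 = 0.7292 million.

$0.729 million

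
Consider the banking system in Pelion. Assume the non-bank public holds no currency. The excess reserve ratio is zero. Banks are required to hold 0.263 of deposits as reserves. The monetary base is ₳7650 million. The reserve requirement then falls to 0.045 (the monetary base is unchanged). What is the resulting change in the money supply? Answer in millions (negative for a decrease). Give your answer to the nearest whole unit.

₳140913 million

Initially m₁ = 1 / (0.263) ≈ 3.80228, so M₁ = 3.80228 × 7650 = 29087.442 million.
After the change m₂ = 1 / (0.045) ≈ 22.22222, so M₂ = 22.22222 × 7650 = 169999.983 million.
ΔM = M₂ − M₁ = 169999.983 − 29087.442 = 140912.541 million.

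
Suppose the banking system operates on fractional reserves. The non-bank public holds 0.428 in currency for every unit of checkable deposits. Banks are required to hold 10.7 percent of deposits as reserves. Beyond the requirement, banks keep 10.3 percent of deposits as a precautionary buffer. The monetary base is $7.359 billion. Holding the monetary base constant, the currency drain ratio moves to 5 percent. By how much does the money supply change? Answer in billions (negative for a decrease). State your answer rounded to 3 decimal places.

Initially m₁ = (1 + 0.428) / (0.107 + 0.103 + 0.428) ≈ 2.23824, so M₁ = 2.23824 × 7.359 ≈ 16.4712 billion.
After the change m₂ = (1 + 0.05) / (0.107 + 0.103 + 0.05) ≈ 4.03846, so M₂ = 4.03846 × 7.359 ≈ 29.719 billion.
ΔM = M₂ − M₁ = 29.719 − 16.4712 = 13.2478 billion.

$13.248 billion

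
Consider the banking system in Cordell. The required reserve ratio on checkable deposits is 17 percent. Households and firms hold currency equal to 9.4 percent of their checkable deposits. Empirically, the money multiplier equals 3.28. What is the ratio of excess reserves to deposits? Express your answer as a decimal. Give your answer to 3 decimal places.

0.070

Using m = 3.28. Since m = (1 + c)/(c + rr + e), the denominator satisfies c + rr + e = (1 + c)/m = (1 + 0.094) / 3.28 ≈ 0.333537.
With c = 0.094 and rr = 0.17, the ratio of excess reserves to deposits is 0.333537 − 0.094 − 0.17 = 0.069537.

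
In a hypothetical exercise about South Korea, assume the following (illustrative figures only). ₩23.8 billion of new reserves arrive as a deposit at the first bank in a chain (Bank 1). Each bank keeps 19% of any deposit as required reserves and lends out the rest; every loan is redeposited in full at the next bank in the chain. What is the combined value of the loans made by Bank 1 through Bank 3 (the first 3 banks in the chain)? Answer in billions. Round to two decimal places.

₩47.54 billion

Bank i lends (1 − rr)^i of the original deposit: Bank 1 lends 23.8·0.8100 = 19.2780, Bank 2 lends 23.8·0.8100² ≈ 15.6152, and so on.
Summing a geometric series: total = 23.8·[0.8100·(1 − 0.8100^3) / (1 − 0.8100)] ≈ 47.5415 billion.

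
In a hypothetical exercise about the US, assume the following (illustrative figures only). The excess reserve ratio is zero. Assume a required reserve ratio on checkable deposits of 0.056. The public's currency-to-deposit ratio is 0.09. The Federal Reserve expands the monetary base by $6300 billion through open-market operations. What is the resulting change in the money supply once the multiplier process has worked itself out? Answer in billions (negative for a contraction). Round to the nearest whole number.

$47034 billion

The money multiplier is m = (1 + c) / (rr + c) = (1 + 0.09) / (0.056 + 0.09) ≈ 7.46575.
The purchase adds 6300 billion of base, so ΔM = m × ΔMB = 7.46575 × (+6300) = 47034.225 billion.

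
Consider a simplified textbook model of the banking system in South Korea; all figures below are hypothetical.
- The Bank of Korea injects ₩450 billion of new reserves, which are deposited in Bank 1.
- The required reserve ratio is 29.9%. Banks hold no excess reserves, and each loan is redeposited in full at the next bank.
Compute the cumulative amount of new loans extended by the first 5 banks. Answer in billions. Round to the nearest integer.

₩876 billion

Bank i lends (1 − rr)^i of the original deposit: Bank 1 lends 450·0.7010 = 315.4500, Bank 2 lends 450·0.7010² ≈ 221.1305, and so on.
Summing a geometric series: total = 450·[0.7010·(1 − 0.7010^5) / (1 − 0.7010)] ≈ 876.4299 billion.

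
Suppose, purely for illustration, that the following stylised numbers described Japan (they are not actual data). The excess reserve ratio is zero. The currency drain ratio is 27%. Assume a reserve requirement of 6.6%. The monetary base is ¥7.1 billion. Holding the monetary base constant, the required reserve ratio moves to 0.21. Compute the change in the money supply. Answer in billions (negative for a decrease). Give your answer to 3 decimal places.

-8.051 billion

Initially m₁ = (1 + 0.27) / (0.066 + 0.27) ≈ 3.77976, so M₁ = 3.77976 × 7.1 ≈ 26.8363 billion.
After the change m₂ = (1 + 0.27) / (0.21 + 0.27) ≈ 2.64583, so M₂ = 2.64583 × 7.1 ≈ 18.7854 billion.
ΔM = M₂ − M₁ = 18.7854 − 26.8363 = -8.0509 billion.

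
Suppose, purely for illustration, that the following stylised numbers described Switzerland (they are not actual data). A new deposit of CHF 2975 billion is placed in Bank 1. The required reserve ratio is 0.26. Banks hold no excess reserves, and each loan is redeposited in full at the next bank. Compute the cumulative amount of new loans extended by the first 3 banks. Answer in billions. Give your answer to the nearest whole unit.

CHF 5036 billion

Bank i lends (1 − rr)^i of the original deposit: Bank 1 lends 2975·0.7400 = 2201.5000, Bank 2 lends 2975·0.7400² = 1629.1100, and so on.
Summing a geometric series: total = 2975·[0.7400·(1 − 0.7400^3) / (1 − 0.7400)] = 5036.1514 billion.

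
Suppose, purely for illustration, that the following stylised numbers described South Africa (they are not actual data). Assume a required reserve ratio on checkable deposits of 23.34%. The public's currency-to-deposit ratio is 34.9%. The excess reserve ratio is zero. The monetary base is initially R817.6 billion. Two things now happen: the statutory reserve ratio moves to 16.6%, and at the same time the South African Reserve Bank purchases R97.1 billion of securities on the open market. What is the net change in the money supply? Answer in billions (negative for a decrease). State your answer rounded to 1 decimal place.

Before: m₁ = (1 + 0.349) / (0.2334 + 0.349) ≈ 2.31628, MB₁ = 817.6, so M₁ = 2.31628 × 817.6 ≈ 1893.7905 billion.
After: m₂ = (1 + 0.349) / (0.166 + 0.349) ≈ 2.61942, MB₂ = 817.6 + 97.1 = 914.7, so M₂ = 2.61942 × 914.7 ≈ 2395.9835 billion.
ΔM = M₂ − M₁ = 2395.9835 − 1893.7905 = 502.193 billion.

R502.2 billion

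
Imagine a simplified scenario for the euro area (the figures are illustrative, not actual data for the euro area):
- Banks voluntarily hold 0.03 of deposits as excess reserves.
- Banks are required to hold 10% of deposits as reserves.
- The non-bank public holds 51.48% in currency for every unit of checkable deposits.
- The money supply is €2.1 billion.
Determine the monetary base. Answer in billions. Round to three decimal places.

€0.894 billion

The money multiplier is m = (1 + c) / (rr + e + c) = (1 + 0.5148) / (0.1 + 0.03 + 0.5148) ≈ 2.34926.
MB = M / m = 2.1 / 2.34926 ≈ 0.8939 billion.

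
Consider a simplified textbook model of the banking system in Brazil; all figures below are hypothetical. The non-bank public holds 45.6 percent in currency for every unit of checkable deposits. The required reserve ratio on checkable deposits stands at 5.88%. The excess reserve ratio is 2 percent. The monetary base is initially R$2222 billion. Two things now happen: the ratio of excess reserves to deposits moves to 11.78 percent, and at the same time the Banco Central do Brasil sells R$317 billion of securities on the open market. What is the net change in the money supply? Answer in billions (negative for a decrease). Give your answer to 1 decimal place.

-1664.9 billion

Before: m₁ = (1 + 0.456) / (0.0588 + 0.02 + 0.456) ≈ 2.722513, MB₁ = 2222, so M₁ = 2.722513 × 2222 ≈ 6049.4239 billion.
After: m₂ = (1 + 0.456) / (0.0588 + 0.1178 + 0.456) ≈ 2.301612, MB₂ = 2222 − 317 = 1905, so M₂ = 2.301612 × 1905 ≈ 4384.5709 billion.
ΔM = M₂ − M₁ = 4384.5709 − 6049.4239 = -1664.853 billion.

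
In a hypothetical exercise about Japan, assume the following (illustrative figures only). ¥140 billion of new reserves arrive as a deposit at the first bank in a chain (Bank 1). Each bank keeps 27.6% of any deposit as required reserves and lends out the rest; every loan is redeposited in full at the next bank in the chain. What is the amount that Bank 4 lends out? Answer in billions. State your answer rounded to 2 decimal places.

¥38.47 billion

Each bank lends a fraction (1 − rr) = 0.7240 of the deposit it receives, so Bank 4 receives 140·0.7240^3 and lends 140·0.7240^4 ≈ 38.4665 billion.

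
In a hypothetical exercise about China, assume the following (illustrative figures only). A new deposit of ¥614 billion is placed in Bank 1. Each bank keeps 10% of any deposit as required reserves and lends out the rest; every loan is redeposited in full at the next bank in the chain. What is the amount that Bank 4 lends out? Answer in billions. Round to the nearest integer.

Each bank lends a fraction (1 − rr) = 0.9000 of the deposit it receives, so Bank 4 receives 614·0.9000^3 and lends 614·0.9000^4 = 402.8454 billion.

¥403 billion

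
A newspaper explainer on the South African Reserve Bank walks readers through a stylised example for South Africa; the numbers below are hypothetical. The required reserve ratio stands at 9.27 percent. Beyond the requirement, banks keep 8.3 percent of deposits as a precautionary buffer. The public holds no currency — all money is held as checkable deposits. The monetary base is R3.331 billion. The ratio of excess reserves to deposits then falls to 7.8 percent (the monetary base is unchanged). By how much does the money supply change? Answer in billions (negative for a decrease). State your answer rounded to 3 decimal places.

R0.555 billion

Initially m₁ = 1 / (0.0927 + 0.083) ≈ 5.69152, so M₁ = 5.69152 × 3.331 ≈ 18.9585 billion.
After the change m₂ = 1 / (0.0927 + 0.078) ≈ 5.85823, so M₂ = 5.85823 × 3.331 ≈ 19.5138 billion.
ΔM = M₂ − M₁ = 19.5138 − 18.9585 = 0.5553 billion.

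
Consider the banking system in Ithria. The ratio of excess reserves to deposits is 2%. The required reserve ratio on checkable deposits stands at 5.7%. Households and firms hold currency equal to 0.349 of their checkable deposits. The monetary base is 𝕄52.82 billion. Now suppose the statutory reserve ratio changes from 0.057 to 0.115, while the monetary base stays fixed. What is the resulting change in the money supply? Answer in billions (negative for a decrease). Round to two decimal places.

-20.04 billion

Initially m₁ = (1 + 0.349) / (0.057 + 0.02 + 0.349) ≈ 3.16667, so M₁ = 3.16667 × 52.82 ≈ 167.2635 billion.
After the change m₂ = (1 + 0.349) / (0.115 + 0.02 + 0.349) ≈ 2.78719, so M₂ = 2.78719 × 52.82 ≈ 147.2194 billion.
ΔM = M₂ − M₁ = 147.2194 − 167.2635 = -20.0441 billion.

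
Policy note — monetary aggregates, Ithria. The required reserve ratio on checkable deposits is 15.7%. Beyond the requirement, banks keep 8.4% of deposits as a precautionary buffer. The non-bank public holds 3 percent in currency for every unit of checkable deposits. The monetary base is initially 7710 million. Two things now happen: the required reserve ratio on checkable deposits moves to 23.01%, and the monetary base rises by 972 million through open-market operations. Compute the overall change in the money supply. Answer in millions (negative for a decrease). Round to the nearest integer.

-3316 million

Before: m₁ = (1 + 0.03) / (0.157 + 0.084 + 0.03) ≈ 3.80074, MB₁ = 7710, so M₁ = 3.80074 × 7710 = 29303.7054 million.
After: m₂ = (1 + 0.03) / (0.2301 + 0.084 + 0.03) ≈ 2.99332, MB₂ = 7710 + 972 = 8682, so M₂ = 2.99332 × 8682 ≈ 25988.0042 million.
ΔM = M₂ − M₁ = 25988.0042 − 29303.7054 = -3315.7012 million.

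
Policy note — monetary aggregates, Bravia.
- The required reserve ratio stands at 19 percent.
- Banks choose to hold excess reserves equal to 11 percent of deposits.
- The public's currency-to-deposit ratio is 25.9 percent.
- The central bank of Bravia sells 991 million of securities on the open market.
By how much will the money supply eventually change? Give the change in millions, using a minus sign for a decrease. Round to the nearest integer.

The money multiplier is m = (1 + c) / (rr + e + c) = (1 + 0.259) / (0.19 + 0.11 + 0.259) ≈ 2.2522.
The sale removes 991 million of base, so ΔM = m × ΔMB = 2.2522 × (−991) = -2231.9302 million.

-2232 million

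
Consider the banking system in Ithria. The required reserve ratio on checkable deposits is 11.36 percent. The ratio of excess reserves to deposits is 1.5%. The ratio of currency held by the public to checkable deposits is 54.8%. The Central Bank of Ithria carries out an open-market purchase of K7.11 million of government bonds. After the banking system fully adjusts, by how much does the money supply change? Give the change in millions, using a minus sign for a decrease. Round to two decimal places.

K16.27 million

The money multiplier is m = (1 + c) / (rr + e + c) = (1 + 0.548) / (0.1136 + 0.015 + 0.548) ≈ 2.2879.
The purchase adds 7.11 million of base, so ΔM = m × ΔMB = 2.2879 × (+7.11) ≈ 16.267 million.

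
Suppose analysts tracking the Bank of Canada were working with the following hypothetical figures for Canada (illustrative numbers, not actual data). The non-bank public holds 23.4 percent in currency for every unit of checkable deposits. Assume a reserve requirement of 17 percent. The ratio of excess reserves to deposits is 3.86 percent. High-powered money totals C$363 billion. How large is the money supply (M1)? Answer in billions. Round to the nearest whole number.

C$1012 billion

The money multiplier is m = (1 + c) / (rr + e + c) = (1 + 0.234) / (0.17 + 0.0386 + 0.234) ≈ 2.7881.
So M = m × MB = 2.7881 × 363 = 1012.0803 billion.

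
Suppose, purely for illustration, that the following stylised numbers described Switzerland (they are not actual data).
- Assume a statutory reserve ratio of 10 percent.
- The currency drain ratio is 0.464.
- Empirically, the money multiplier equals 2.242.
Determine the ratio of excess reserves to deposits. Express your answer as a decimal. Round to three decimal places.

Using m = 2.242. Since m = (1 + c)/(c + rr + e), the denominator satisfies c + rr + e = (1 + c)/m = (1 + 0.464) / 2.242 ≈ 0.652988.
With c = 0.464 and rr = 0.1, the ratio of excess reserves to deposits is 0.652988 − 0.464 − 0.1 = 0.088988.

0.089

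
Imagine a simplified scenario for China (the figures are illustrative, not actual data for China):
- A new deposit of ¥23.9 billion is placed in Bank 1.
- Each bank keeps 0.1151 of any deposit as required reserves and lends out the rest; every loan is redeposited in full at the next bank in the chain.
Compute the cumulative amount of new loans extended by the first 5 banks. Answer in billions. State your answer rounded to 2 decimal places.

¥84.05 billion

Bank i lends (1 − rr)^i of the original deposit: Bank 1 lends 23.9·0.8849 ≈ 21.1491, Bank 2 lends 23.9·0.8849² ≈ 18.7148, and so on.
Summing a geometric series: total = 23.9·[0.8849·(1 − 0.8849^5) / (1 − 0.8849)] ≈ 84.0472 billion.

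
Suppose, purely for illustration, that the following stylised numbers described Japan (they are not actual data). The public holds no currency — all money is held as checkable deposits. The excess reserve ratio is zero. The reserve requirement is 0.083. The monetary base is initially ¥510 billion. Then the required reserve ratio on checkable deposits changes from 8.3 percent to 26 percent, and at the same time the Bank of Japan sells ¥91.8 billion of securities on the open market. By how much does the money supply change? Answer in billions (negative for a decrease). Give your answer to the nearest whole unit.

-4536 billion

Before: m₁ = 1 / (0.083) ≈ 12.0482, MB₁ = 510, so M₁ = 12.0482 × 510 = 6144.582 billion.
After: m₂ = 1 / (0.26) ≈ 3.8462, MB₂ = 510 − 91.8 = 418.2, so M₂ = 3.8462 × 418.2 ≈ 1608.4808 billion.
ΔM = M₂ − M₁ = 1608.4808 − 6144.582 = -4536.1012 billion.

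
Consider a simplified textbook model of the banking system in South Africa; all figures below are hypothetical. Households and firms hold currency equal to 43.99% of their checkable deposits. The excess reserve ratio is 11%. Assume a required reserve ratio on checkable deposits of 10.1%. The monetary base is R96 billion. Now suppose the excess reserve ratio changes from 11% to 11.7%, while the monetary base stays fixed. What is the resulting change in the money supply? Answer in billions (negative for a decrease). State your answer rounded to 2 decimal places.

Initially m₁ = (1 + 0.4399) / (0.101 + 0.11 + 0.4399) ≈ 2.21217, so M₁ = 2.21217 × 96 ≈ 212.3683 billion.
After the change m₂ = (1 + 0.4399) / (0.101 + 0.117 + 0.4399) ≈ 2.18863, so M₂ = 2.18863 × 96 ≈ 210.1085 billion.
ΔM = M₂ − M₁ = 210.1085 − 212.3683 = -2.2598 billion.

-2.26 billion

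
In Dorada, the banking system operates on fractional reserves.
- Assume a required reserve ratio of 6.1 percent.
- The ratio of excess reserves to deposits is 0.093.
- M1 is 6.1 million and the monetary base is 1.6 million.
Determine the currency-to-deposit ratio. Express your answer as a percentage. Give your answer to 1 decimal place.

Using m = M/MB = 6.1/1.6 = 3.812500. From m = (1 + c)/(c + rr + e), rearranging gives 1 + c = m·(c + rr + e), so c·(1 − m) = m·(rr + e) − 1.
Hence c = [m·(rr + e) − 1]/(1 − m) = [3.812500 × (0.061 + 0.093) − 1] / (1 − 3.812500) = 0.146800.

14.7%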